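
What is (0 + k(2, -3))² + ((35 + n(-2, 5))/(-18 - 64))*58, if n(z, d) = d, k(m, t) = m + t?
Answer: -1119/41 ≈ -27.293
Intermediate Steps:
(0 + k(2, -3))² + ((35 + n(-2, 5))/(-18 - 64))*58 = (0 + (2 - 3))² + ((35 + 5)/(-18 - 64))*58 = (0 - 1)² + (40/(-82))*58 = (-1)² + (40*(-1/82))*58 = 1 - 20/41*58 = 1 - 1160/41 = -1119/41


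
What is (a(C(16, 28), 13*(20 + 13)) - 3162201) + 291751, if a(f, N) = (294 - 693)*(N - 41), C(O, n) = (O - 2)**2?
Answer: -3025262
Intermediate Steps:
C(O, n) = (-2 + O)**2
a(f, N) = 16359 - 399*N (a(f, N) = -399*(-41 + N) = 16359 - 399*N)
(a(C(16, 28), 13*(20 + 13)) - 3162201) + 291751 = ((16359 - 5187*(20 + 13)) - 3162201) + 291751 = ((16359 - 5187*33) - 3162201) + 291751 = ((16359 - 399*429) - 3162201) + 291751 = ((16359 - 171171) - 3162201) + 291751 = (-154812 - 3162201) + 291751 = -3317013 + 291751 = -3025262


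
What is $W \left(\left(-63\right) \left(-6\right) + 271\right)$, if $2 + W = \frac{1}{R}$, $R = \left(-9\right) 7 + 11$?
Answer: $- \frac{68145}{52} \approx -1310.5$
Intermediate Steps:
$R = -52$ ($R = -63 + 11 = -52$)
$W = - \frac{105}{52}$ ($W = -2 + \frac{1}{-52} = -2 - \frac{1}{52} = - \frac{105}{52} \approx -2.0192$)
$W \left(\left(-63\right) \left(-6\right) + 271\right) = - \frac{105 \left(\left(-63\right) \left(-6\right) + 271\right)}{52} = - \frac{105 \left(378 + 271\right)}{52} = \left(- \frac{105}{52}\right) 649 = - \frac{68145}{52}$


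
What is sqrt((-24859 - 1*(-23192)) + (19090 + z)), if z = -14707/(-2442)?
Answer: sqrt(858971946)/222 ≈ 132.02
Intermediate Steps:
z = 1337/222 (z = -14707*(-1/2442) = 1337/222 ≈ 6.0225)
sqrt((-24859 - 1*(-23192)) + (19090 + z)) = sqrt((-24859 - 1*(-23192)) + (19090 + 1337/222)) = sqrt((-24859 + 23192) + 4239317/222) = sqrt(-1667 + 4239317/222) = sqrt(3869243/222) = sqrt(858971946)/222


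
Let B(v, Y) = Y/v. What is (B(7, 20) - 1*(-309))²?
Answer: 4765489/49 ≈ 97255.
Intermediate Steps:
(B(7, 20) - 1*(-309))² = (20/7 - 1*(-309))² = (20*(⅐) + 309)² = (20/7 + 309)² = (2183/7)² = 4765489/49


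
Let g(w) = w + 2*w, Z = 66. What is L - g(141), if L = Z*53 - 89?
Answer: 2986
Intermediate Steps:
L = 3409 (L = 66*53 - 89 = 3498 - 89 = 3409)
g(w) = 3*w
L - g(141) = 3409 - 3*141 = 3409 - 1*423 = 3409 - 423 = 2986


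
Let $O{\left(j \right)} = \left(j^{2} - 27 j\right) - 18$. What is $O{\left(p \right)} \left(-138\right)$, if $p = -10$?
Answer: $-48576$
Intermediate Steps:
$O{\left(j \right)} = -18 + j^{2} - 27 j$
$O{\left(p \right)} \left(-138\right) = \left(-18 + \left(-10\right)^{2} - -270\right) \left(-138\right) = \left(-18 + 100 + 270\right) \left(-138\right) = 352 \left(-138\right) = -48576$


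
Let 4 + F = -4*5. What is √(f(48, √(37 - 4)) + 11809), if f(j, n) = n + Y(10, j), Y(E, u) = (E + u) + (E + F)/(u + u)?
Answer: √(1708827 + 144*√33)/12 ≈ 108.96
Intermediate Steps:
F = -24 (F = -4 - 4*5 = -4 - 20 = -24)
Y(E, u) = E + u + (-24 + E)/(2*u) (Y(E, u) = (E + u) + (E - 24)/(u + u) = (E + u) + (-24 + E)/((2*u)) = (E + u) + (-24 + E)*(1/(2*u)) = (E + u) + (-24 + E)/(2*u) = E + u + (-24 + E)/(2*u))
f(j, n) = n + (-7 + j*(10 + j))/j (f(j, n) = n + (-12 + (½)*10 + j*(10 + j))/j = n + (-12 + 5 + j*(10 + j))/j = n + (-7 + j*(10 + j))/j)
√(f(48, √(37 - 4)) + 11809) = √((10 + 48 + √(37 - 4) - 7/48) + 11809) = √((10 + 48 + √33 - 7*1/48) + 11809) = √((10 + 48 + √33 - 7/48) + 11809) = √((2777/48 + √33) + 11809) = √(569609/48 + √33)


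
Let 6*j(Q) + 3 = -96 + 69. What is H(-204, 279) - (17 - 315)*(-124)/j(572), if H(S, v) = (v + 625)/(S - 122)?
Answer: 6020916/815 ≈ 7387.6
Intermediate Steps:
j(Q) = -5 (j(Q) = -1/2 + (-96 + 69)/6 = -1/2 + (1/6)*(-27) = -1/2 - 9/2 = -5)
H(S, v) = (625 + v)/(-122 + S)
H(-204, 279) - (17 - 315)*(-124)/j(572) = (625 + 279)/(-122 - 204) - (17 - 315)*(-124)/(-5) = 904/(-326) - (-298*(-124))*(-1)/5 = -1/326*904 - 36952*(-1)/5 = -452/163 - 1*(-36952/5) = -452/163 + 36952/5 = 6020916/815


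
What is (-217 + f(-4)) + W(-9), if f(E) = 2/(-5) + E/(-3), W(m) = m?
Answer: -3376/15 ≈ -225.07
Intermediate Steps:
f(E) = -2/5 - E/3 (f(E) = 2*(-1/5) + E*(-1/3) = -2/5 - E/3)
(-217 + f(-4)) + W(-9) = (-217 + (-2/5 - 1/3*(-4))) - 9 = (-217 + (-2/5 + 4/3)) - 9 = (-217 + 14/15) - 9 = -3241/15 - 9 = -3376/15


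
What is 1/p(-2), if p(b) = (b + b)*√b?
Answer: I*√2/8 ≈ 0.17678*I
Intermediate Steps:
p(b) = 2*b^(3/2) (p(b) = (2*b)*√b = 2*b^(3/2))
1/p(-2) = 1/(2*(-2)^(3/2)) = 1/(2*(-2*I*√2)) = 1/(-4*I*√2) = I*√2/8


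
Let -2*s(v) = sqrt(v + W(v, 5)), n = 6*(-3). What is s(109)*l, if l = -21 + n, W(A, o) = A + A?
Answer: 39*sqrt(327)/2 ≈ 352.62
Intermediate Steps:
n = -18
W(A, o) = 2*A
l = -39 (l = -21 - 18 = -39)
s(v) = -sqrt(3)*sqrt(v)/2 (s(v) = -sqrt(v + 2*v)/2 = -sqrt(3)*sqrt(v)/2)
s(109)*l = -sqrt(3)*sqrt(109)/2*(-39) = -sqrt(327)/2*(-39) = 39*sqrt(327)/2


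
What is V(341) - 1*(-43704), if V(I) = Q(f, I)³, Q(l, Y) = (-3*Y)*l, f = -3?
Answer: 28906221213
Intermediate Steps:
Q(l, Y) = -3*Y*l
V(I) = 729*I³ (V(I) = (-3*I*(-3))³ = (9*I)³ = 729*I³)
V(341) - 1*(-43704) = 729*341³ - 1*(-43704) = 729*39651821 + 43704 = 28906177509 + 43704 = 28906221213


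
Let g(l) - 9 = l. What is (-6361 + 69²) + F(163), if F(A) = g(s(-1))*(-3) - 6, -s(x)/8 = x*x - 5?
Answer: -1729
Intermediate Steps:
s(x) = 40 - 8*x² (s(x) = -8*(x*x - 5) = -8*(x² - 5) = -8*(-5 + x²) = 40 - 8*x²)
g(l) = 9 + l
F(A) = -129 (F(A) = (9 + (40 - 8*(-1)²))*(-3) - 6 = (9 + (40 - 8*1))*(-3) - 6 = (9 + (40 - 8))*(-3) - 6 = (9 + 32)*(-3) - 6 = 41*(-3) - 6 = -123 - 6 = -129)
(-6361 + 69²) + F(163) = (-6361 + 69²) - 129 = (-6361 + 4761) - 129 = -1600 - 129 = -1729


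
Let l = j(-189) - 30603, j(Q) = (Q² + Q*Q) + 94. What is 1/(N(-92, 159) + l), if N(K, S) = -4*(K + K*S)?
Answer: 1/99813 ≈ 1.0019e-5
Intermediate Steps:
j(Q) = 94 + 2*Q² (j(Q) = (Q² + Q²) + 94 = 2*Q² + 94 = 94 + 2*Q²)
N(K, S) = -4*K - 4*K*S
l = 40933 (l = (94 + 2*(-189)²) - 30603 = (94 + 2*35721) - 30603 = (94 + 71442) - 30603 = 71536 - 30603 = 40933)
1/(N(-92, 159) + l) = 1/(-4*(-92)*(1 + 159) + 40933) = 1/(-4*(-92)*160 + 40933) = 1/(58880 + 40933) = 1/99813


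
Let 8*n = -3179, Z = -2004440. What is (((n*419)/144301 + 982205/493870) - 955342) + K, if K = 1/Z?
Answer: -3411721306561608057003/3571207262270570 ≈ -9.5534e+5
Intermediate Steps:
n = -3179/8 (n = (1/8)*(-3179) = -3179/8 ≈ -397.38)
K = -1/2004440 (K = 1/(-2004440) = -1/2004440 ≈ -4.9889e-7)
(((n*419)/144301 + 982205/493870) - 955342) + K = ((-3179/8*419/144301 + 982205/493870) - 955342) - 1/2004440 = ((-1332001/8*1/144301 + 982205*(1/493870)) - 955342) - 1/2004440 = ((-1332001/1154408 + 196441/98774) - 955342) - 1/2004440 = (47602997577/57012747896 - 955342) - 1/2004440 = -54466624997462855/57012747896 - 1/2004440 = -3411721306561608057003/3571207262270570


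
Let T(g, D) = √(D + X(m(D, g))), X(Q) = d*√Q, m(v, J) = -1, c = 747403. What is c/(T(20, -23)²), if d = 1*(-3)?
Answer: -17190269/538 + 2242209*I/538 ≈ -31952.0 + 4167.7*I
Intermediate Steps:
d = -3
X(Q) = -3*√Q
T(g, D) = √(D - 3*I)
c/(T(20, -23)²) = 747403/((√(-23 - 3*I))²) = 747403/(-23 - 3*I) = 747403*((-23 + 3*I)/538) = 747403*(-23 + 3*I)/538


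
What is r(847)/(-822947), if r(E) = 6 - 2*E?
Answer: 1688/822947 ≈ 0.0020512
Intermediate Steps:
r(847)/(-822947) = (6 - 2*847)/(-822947) = (6 - 1694)*(-1/822947) = -1688*(-1/822947) = 1688/822947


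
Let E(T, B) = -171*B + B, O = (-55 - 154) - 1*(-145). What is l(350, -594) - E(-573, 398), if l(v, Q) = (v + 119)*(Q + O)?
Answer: -240942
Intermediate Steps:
O = -64 (O = -209 + 145 = -64)
E(T, B) = -170*B
l(v, Q) = (-64 + Q)*(119 + v) (l(v, Q) = (v + 119)*(Q - 64) = (119 + v)*(-64 + Q) = (-64 + Q)*(119 + v))
l(350, -594) - E(-573, 398) = (-7616 - 64*350 + 119*(-594) - 594*350) - (-170)*398 = (-7616 - 22400 - 70686 - 207900) - 1*(-67660) = -308602 + 67660 = -240942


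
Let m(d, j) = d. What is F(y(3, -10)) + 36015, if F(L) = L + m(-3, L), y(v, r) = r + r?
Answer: 35992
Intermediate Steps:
y(v, r) = 2*r
F(L) = -3 + L (F(L) = L - 3 = -3 + L)
F(y(3, -10)) + 36015 = (-3 + 2*(-10)) + 36015 = (-3 - 20) + 36015 = -23 + 36015 = 35992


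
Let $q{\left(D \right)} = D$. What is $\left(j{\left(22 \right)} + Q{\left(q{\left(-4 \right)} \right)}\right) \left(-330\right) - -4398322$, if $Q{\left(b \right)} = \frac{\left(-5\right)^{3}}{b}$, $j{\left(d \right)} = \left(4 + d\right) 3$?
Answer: $\frac{8724539}{2} \approx 4.3623 \cdot 10^{6}$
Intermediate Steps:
$j{\left(d \right)} = 12 + 3 d$
$Q{\left(b \right)} = - \frac{125}{b}$
$\left(j{\left(22 \right)} + Q{\left(q{\left(-4 \right)} \right)}\right) \left(-330\right) - -4398322 = \left(\left(12 + 3 \cdot 22\right) - \frac{125}{-4}\right) \left(-330\right) - -4398322 = \left(\left(12 + 66\right) - - \frac{125}{4}\right) \left(-330\right) + 4398322 = \left(78 + \frac{125}{4}\right) \left(-330\right) + 4398322 = \frac{437}{4} \left(-330\right) + 4398322 = - \frac{72105}{2} + 4398322 = \frac{8724539}{2}$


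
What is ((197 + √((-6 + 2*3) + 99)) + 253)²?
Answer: 202599 + 2700*√11 ≈ 2.1155e+5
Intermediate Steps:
((197 + √((-6 + 2*3) + 99)) + 253)² = ((197 + √((-6 + 6) + 99)) + 253)² = ((197 + √(0 + 99)) + 253)² = ((197 + √99) + 253)² = ((197 + 3*√11) + 253)² = (450 + 3*√11)²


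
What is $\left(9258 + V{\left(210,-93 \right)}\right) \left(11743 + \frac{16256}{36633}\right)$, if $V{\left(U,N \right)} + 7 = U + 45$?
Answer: $\frac{4089458147950}{36633} \approx 1.1163 \cdot 10^{8}$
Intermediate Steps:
$V{\left(U,N \right)} = 38 + U$ ($V{\left(U,N \right)} = -7 + \left(U + 45\right) = -7 + \left(45 + U\right) = 38 + U$)
$\left(9258 + V{\left(210,-93 \right)}\right) \left(11743 + \frac{16256}{36633}\right) = \left(9258 + \left(38 + 210\right)\right) \left(11743 + \frac{16256}{36633}\right) = \left(9258 + 248\right) \left(11743 + 16256 \cdot \frac{1}{36633}\right) = 9506 \left(11743 + \frac{16256}{36633}\right) = 9506 \cdot \frac{430197575}{36633} = \frac{4089458147950}{36633}$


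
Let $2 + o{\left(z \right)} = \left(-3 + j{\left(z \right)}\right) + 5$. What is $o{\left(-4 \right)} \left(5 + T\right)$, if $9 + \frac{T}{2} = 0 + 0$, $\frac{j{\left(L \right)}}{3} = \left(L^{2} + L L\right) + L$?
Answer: $-1092$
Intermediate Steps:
$j{\left(L \right)} = 3 L + 6 L^{2}$ ($j{\left(L \right)} = 3 \left(\left(L^{2} + L L\right) + L\right) = 3 \left(\left(L^{2} + L^{2}\right) + L\right) = 3 \left(2 L^{2} + L\right) = 3 \left(L + 2 L^{2}\right) = 3 L + 6 L^{2}$)
$T = -18$ ($T = -18 + 2 \left(0 + 0\right) = -18 + 2 \cdot 0 = -18 + 0 = -18$)
$o{\left(z \right)} = 3 z \left(1 + 2 z\right)$ ($o{\left(z \right)} = -2 + \left(\left(-3 + 3 z \left(1 + 2 z\right)\right) + 5\right) = -2 + \left(2 + 3 z \left(1 + 2 z\right)\right) = 3 z \left(1 + 2 z\right)$)
$o{\left(-4 \right)} \left(5 + T\right) = 3 \left(-4\right) \left(1 + 2 \left(-4\right)\right) \left(5 - 18\right) = 3 \left(-4\right) \left(1 - 8\right) \left(-13\right) = 3 \left(-4\right) \left(-7\right) \left(-13\right) = 84 \left(-13\right) = -1092$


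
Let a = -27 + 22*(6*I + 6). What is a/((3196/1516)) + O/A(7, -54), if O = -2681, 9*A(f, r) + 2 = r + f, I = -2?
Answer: 2332326/5593 ≈ 417.01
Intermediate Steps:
A(f, r) = -2/9 + f/9 + r/9 (A(f, r) = -2/9 + (r + f)/9 = -2/9 + (f + r)/9 = -2/9 + (f/9 + r/9) = -2/9 + f/9 + r/9)
a = -159 (a = -27 + 22*(6*(-2) + 6) = -27 + 22*(-12 + 6) = -27 + 22*(-6) = -27 - 132 = -159)
a/((3196/1516)) + O/A(7, -54) = -159/(3196/1516) - 2681/(-2/9 + (1/9)*7 + (1/9)*(-54)) = -159/(3196*(1/1516)) - 2681/(-2/9 + 7/9 - 6) = -159/799/379 - 2681/(-49/9) = -159*379/799 - 2681*(-9/49) = -60261/799 + 3447/7 = 2332326/5593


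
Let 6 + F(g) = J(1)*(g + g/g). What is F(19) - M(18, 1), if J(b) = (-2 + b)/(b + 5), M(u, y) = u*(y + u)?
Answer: -1054/3 ≈ -351.33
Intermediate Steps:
M(u, y) = u*(u + y)
J(b) = (-2 + b)/(5 + b)
F(g) = -37/6 - g/6 (F(g) = -6 + ((-2 + 1)/(5 + 1))*(g + g/g) = -6 + (-1/6)*(g + 1) = -6 + ((⅙)*(-1))*(1 + g) = -6 - (1 + g)/6 = -6 + (-⅙ - g/6) = -37/6 - g/6)
F(19) - M(18, 1) = (-37/6 - ⅙*19) - 18*(18 + 1) = (-37/6 - 19/6) - 18*19 = -28/3 - 1*342 = -28/3 - 342 = -1054/3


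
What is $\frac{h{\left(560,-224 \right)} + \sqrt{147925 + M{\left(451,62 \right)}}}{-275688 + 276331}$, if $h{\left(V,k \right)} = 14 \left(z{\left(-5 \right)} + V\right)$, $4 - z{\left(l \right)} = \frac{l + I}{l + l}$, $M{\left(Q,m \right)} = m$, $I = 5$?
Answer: $\frac{7896}{643} + \frac{27 \sqrt{203}}{643} \approx 12.878$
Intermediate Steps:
$z{\left(l \right)} = 4 - \frac{5 + l}{2 l}$ ($z{\left(l \right)} = 4 - \frac{l + 5}{l + l} = 4 - \frac{5 + l}{2 l}$)
$h{\left(V,k \right)} = 56 + 14 V$ ($h{\left(V,k \right)} = 14 \left(\frac{-5 + 7 \left(-5\right)}{2 \left(-5\right)} + V\right) = 14 \left(\frac{1}{2} \left(- \frac{1}{5}\right) \left(-5 - 35\right) + V\right) = 14 \left(\frac{1}{2} \left(- \frac{1}{5}\right) \left(-40\right) + V\right) = 14 \left(4 + V\right) = 56 + 14 V$)
$\frac{h{\left(560,-224 \right)} + \sqrt{147925 + M{\left(451,62 \right)}}}{-275688 + 276331} = \frac{\left(56 + 14 \cdot 560\right) + \sqrt{147925 + 62}}{-275688 + 276331} = \frac{\left(56 + 7840\right) + \sqrt{147987}}{643} = \left(7896 + 27 \sqrt{203}\right) \frac{1}{643} = \frac{7896}{643} + \frac{27 \sqrt{203}}{643}$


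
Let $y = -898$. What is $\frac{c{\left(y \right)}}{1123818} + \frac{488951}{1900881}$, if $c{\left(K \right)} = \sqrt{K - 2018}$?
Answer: $\frac{488951}{1900881} + \frac{9 i}{187303} \approx 0.25722 + 4.805 \cdot 10^{-5} i$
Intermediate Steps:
$c{\left(K \right)} = \sqrt{-2018 + K}$
$\frac{c{\left(y \right)}}{1123818} + \frac{488951}{1900881} = \frac{\sqrt{-2018 - 898}}{1123818} + \frac{488951}{1900881} = \sqrt{-2916} \cdot \frac{1}{1123818} + 488951 \cdot \frac{1}{1900881} = 54 i \frac{1}{1123818} + \frac{488951}{1900881} = \frac{9 i}{187303} + \frac{488951}{1900881} = \frac{488951}{1900881} + \frac{9 i}{187303}$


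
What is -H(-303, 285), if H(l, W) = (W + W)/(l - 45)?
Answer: 95/58 ≈ 1.6379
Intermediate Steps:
H(l, W) = 2*W/(-45 + l) (H(l, W) = (2*W)/(-45 + l) = 2*W/(-45 + l))
-H(-303, 285) = -2*285/(-45 - 303) = -2*285/(-348) = -2*285*(-1)/348 = -1*(-95/58) = 95/58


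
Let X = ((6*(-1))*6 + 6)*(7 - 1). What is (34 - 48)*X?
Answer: 2520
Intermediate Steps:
X = -180 (X = (-6*6 + 6)*6 = (-36 + 6)*6 = -30*6 = -180)
(34 - 48)*X = (34 - 48)*(-180) = -14*(-180) = 2520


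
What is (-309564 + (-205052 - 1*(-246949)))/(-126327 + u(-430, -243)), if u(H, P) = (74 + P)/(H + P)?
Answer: 180139891/85017902 ≈ 2.1188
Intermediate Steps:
u(H, P) = (74 + P)/(H + P)
(-309564 + (-205052 - 1*(-246949)))/(-126327 + u(-430, -243)) = (-309564 + (-205052 - 1*(-246949)))/(-126327 + (74 - 243)/(-430 - 243)) = (-309564 + (-205052 + 246949))/(-126327 - 169/(-673)) = (-309564 + 41897)/(-126327 - 1/673*(-169)) = -267667/(-126327 + 169/673) = -267667/(-85017902/673) = -267667*(-673/85017902) = 180139891/85017902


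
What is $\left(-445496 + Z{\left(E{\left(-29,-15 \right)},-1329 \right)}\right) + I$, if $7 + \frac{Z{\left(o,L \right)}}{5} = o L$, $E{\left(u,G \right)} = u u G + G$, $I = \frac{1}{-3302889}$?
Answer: $\frac{275727878786090}{3302889} \approx 8.3481 \cdot 10^{7}$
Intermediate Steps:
$I = - \frac{1}{3302889} \approx -3.0277 \cdot 10^{-7}$
$E{\left(u,G \right)} = G + G u^{2}$ ($E{\left(u,G \right)} = u^{2} G + G = G u^{2} + G = G + G u^{2}$)
$Z{\left(o,L \right)} = -35 + 5 L o$ ($Z{\left(o,L \right)} = -35 + 5 o L = -35 + 5 L o$)
$\left(-445496 + Z{\left(E{\left(-29,-15 \right)},-1329 \right)}\right) + I = \left(-445496 - \left(35 + 6645 \left(- 15 \left(1 + \left(-29\right)^{2}\right)\right)\right)\right) - \frac{1}{3302889} = \left(-445496 - \left(35 + 6645 \left(- 15 \left(1 + 841\right)\right)\right)\right) - \frac{1}{3302889} = \left(-445496 - \left(35 + 6645 \left(\left(-15\right) 842\right)\right)\right) - \frac{1}{3302889} = \left(-445496 - \left(35 + 6645 \left(-12630\right)\right)\right) - \frac{1}{3302889} = \left(-445496 + \left(-35 + 83926350\right)\right) - \frac{1}{3302889} = \left(-445496 + 83926315\right) - \frac{1}{3302889} = 83480819 - \frac{1}{3302889} = \frac{275727878786090}{3302889}$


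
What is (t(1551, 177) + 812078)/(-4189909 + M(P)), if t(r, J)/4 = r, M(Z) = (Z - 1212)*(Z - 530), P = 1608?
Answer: -818282/3763021 ≈ -0.21745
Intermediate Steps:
M(Z) = (-1212 + Z)*(-530 + Z)
t(r, J) = 4*r
(t(1551, 177) + 812078)/(-4189909 + M(P)) = (4*1551 + 812078)/(-4189909 + (642360 + 1608² - 1742*1608)) = (6204 + 812078)/(-4189909 + (642360 + 2585664 - 2801136)) = 818282/(-4189909 + 426888) = 818282/(-3763021) = 818282*(-1/3763021) = -818282/3763021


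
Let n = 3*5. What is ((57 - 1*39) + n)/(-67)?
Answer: -33/67 ≈ -0.49254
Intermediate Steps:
n = 15
((57 - 1*39) + n)/(-67) = ((57 - 1*39) + 15)/(-67) = ((57 - 39) + 15)*(-1/67) = (18 + 15)*(-1/67) = 33*(-1/67) = -33/67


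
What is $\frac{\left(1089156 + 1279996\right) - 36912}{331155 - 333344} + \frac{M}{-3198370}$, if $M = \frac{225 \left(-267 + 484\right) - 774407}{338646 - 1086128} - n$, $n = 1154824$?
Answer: $- \frac{2786926293222467923}{2616647422750130} \approx -1065.1$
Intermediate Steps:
$M = - \frac{431604713793}{373741}$ ($M = \frac{225 \left(-267 + 484\right) - 774407}{338646 - 1086128} - 1154824 = \frac{225 \cdot 217 - 774407}{-747482} - 1154824 = \left(48825 - 774407\right) \left(- \frac{1}{747482}\right) - 1154824 = \left(-725582\right) \left(- \frac{1}{747482}\right) - 1154824 = \frac{362791}{373741} - 1154824 = - \frac{431604713793}{373741} \approx -1.1548 \cdot 10^{6}$)
$\frac{\left(1089156 + 1279996\right) - 36912}{331155 - 333344} + \frac{M}{-3198370} = \frac{\left(1089156 + 1279996\right) - 36912}{331155 - 333344} - \frac{431604713793}{373741 \left(-3198370\right)} = \frac{2369152 - 36912}{-2189} - - \frac{431604713793}{1195362002170} = 2332240 \left(- \frac{1}{2189}\right) + \frac{431604713793}{1195362002170} = - \frac{2332240}{2189} + \frac{431604713793}{1195362002170} = - \frac{2786926293222467923}{2616647422750130}$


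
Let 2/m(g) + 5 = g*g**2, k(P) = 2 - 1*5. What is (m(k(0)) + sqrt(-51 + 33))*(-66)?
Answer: 33/8 - 198*I*sqrt(2) ≈ 4.125 - 280.01*I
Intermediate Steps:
k(P) = -3 (k(P) = 2 - 5 = -3)
m(g) = 2/(-5 + g**3) (m(g) = 2/(-5 + g*g**2) = 2/(-5 + g**3))
(m(k(0)) + sqrt(-51 + 33))*(-66) = (2/(-5 + (-3)**3) + sqrt(-51 + 33))*(-66) = (2/(-5 - 27) + sqrt(-18))*(-66) = (2/(-32) + 3*I*sqrt(2))*(-66) = (2*(-1/32) + 3*I*sqrt(2))*(-66) = (-1/16 + 3*I*sqrt(2))*(-66) = 33/8 - 198*I*sqrt(2)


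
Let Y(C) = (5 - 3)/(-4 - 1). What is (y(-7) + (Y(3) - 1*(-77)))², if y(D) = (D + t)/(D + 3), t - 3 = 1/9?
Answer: 194965369/32400 ≈ 6017.5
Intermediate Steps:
t = 28/9 (t = 3 + 1/9 = 3 + 1*(⅑) = 3 + ⅑ = 28/9 ≈ 3.1111)
Y(C) = -⅖ (Y(C) = 2/(-5) = 2*(-⅕) = -⅖)
y(D) = (28/9 + D)/(3 + D) (y(D) = (D + 28/9)/(D + 3) = (28/9 + D)/(3 + D))
(y(-7) + (Y(3) - 1*(-77)))² = ((28/9 - 7)/(3 - 7) + (-⅖ - 1*(-77)))² = (-35/9/(-4) + (-⅖ + 77))² = (-¼*(-35/9) + 383/5)² = (35/36 + 383/5)² = (13963/180)² = 194965369/32400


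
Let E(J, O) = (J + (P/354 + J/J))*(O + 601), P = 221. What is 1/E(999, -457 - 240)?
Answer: -59/5667536 ≈ -1.0410e-5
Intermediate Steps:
E(J, O) = (601 + O)*(575/354 + J) (E(J, O) = (J + (221/354 + J/J))*(O + 601) = (J + (221*(1/354) + 1))*(601 + O) = (J + (221/354 + 1))*(601 + O) = (J + 575/354)*(601 + O) = (575/354 + J)*(601 + O) = (601 + O)*(575/354 + J))
1/E(999, -457 - 240) = 1/(345575/354 + 601*999 + 575*(-457 - 240)/354 + 999*(-457 - 240)) = 1/(345575/354 + 600399 + (575/354)*(-697) + 999*(-697)) = 1/(345575/354 + 600399 - 400775/354 - 696303) = 1/(-5667536/59) = -59/5667536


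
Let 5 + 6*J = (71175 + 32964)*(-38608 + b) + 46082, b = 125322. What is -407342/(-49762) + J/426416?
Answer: 75068454076793/21219312992 ≈ 3537.7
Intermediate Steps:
J = 3010118441/2 (J = -5/6 + ((71175 + 32964)*(-38608 + 125322) + 46082)/6 = -5/6 + (104139*86714 + 46082)/6 = -5/6 + (9030309246 + 46082)/6 = -5/6 + (1/6)*9030355328 = -5/6 + 4515177664/3 = 3010118441/2 ≈ 1.5051e+9)
-407342/(-49762) + J/426416 = -407342/(-49762) + (3010118441/2)/426416 = -407342*(-1/49762) + (3010118441/2)*(1/426416) = 203671/24881 + 3010118441/852832 = 75068454076793/21219312992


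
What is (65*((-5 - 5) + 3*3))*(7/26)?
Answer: -35/2 ≈ -17.500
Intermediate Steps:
(65*((-5 - 5) + 3*3))*(7/26) = (65*(-10 + 9))*(7*(1/26)) = (65*(-1))*(7/26) = -65*7/26 = -35/2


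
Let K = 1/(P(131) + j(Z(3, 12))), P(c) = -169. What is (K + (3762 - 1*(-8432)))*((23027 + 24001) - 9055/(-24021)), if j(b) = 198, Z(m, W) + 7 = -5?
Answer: 399481333218161/696609 ≈ 5.7347e+8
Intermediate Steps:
Z(m, W) = -12 (Z(m, W) = -7 - 5 = -12)
K = 1/29 (K = 1/(-169 + 198) = 1/29 ≈ 0.034483)
(K + (3762 - 1*(-8432)))*((23027 + 24001) - 9055/(-24021)) = (1/29 + (3762 - 1*(-8432)))*((23027 + 24001) - 9055/(-24021)) = (1/29 + (3762 + 8432))*(47028 - 9055*(-1/24021)) = (1/29 + 12194)*(47028 + 9055/24021) = (353627/29)*(1129668643/24021) = 399481333218161/696609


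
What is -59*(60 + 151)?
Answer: -12449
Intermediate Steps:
-59*(60 + 151) = -59*211 = -12449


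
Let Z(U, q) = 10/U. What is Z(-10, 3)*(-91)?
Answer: 91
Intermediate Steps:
Z(-10, 3)*(-91) = (10/(-10))*(-91) = (10*(-1/10))*(-91) = -1*(-91) = 91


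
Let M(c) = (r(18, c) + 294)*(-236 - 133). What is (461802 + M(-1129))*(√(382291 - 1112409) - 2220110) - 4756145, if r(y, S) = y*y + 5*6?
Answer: -494401052045 + 222690*I*√730118 ≈ -4.944e+11 + 1.9028e+8*I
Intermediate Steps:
r(y, S) = 30 + y² (r(y, S) = y² + 30 = 30 + y²)
M(c) = -239112 (M(c) = ((30 + 18²) + 294)*(-236 - 133) = ((30 + 324) + 294)*(-369) = (354 + 294)*(-369) = 648*(-369) = -239112)
(461802 + M(-1129))*(√(382291 - 1112409) - 2220110) - 4756145 = (461802 - 239112)*(√(382291 - 1112409) - 2220110) - 4756145 = 222690*(√(-730118) - 2220110) - 4756145 = 222690*(I*√730118 - 2220110) - 4756145 = 222690*(-2220110 + I*√730118) - 4756145 = (-494396295900 + 222690*I*√730118) - 4756145 = -494401052045 + 222690*I*√730118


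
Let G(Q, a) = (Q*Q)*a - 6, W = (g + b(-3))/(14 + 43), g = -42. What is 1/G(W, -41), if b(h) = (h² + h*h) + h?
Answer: -361/5487 ≈ -0.065792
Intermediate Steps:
b(h) = h + 2*h² (b(h) = (h² + h²) + h = 2*h² + h = h + 2*h²)
W = -9/19 (W = (-42 - 3*(1 + 2*(-3)))/(14 + 43) = (-42 - 3*(1 - 6))/57 = (-42 - 3*(-5))*(1/57) = (-42 + 15)*(1/57) = -27*1/57 = -9/19 ≈ -0.47368)
G(Q, a) = -6 + a*Q² (G(Q, a) = Q²*a - 6 = a*Q² - 6 = -6 + a*Q²)
1/G(W, -41) = 1/(-6 - 41*(-9/19)²) = 1/(-6 - 41*81/361) = 1/(-6 - 3321/361) = 1/(-5487/361) = -361/5487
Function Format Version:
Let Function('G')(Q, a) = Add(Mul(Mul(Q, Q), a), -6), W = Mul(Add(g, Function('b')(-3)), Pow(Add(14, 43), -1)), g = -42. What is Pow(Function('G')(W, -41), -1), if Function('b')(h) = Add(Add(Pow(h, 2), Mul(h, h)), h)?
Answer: Rational(-361, 5487) ≈ -0.065792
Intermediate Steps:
Function('b')(h) = Add(h, Mul(2, Pow(h, 2))) (Function('b')(h) = Add(Add(Pow(h, 2), Pow(h, 2)), h) = Add(Mul(2, Pow(h, 2)), h) = Add(h, Mul(2, Pow(h, 2))))
W = Rational(-9, 19) (W = Mul(Add(-42, Mul(-3, Add(1, Mul(2, -3)))), Pow(Add(14, 43), -1)) = Mul(Add(-42, Mul(-3, Add(1, -6))), Pow(57, -1)) = Mul(Add(-42, Mul(-3, -5)), Rational(1, 57)) = Mul(Add(-42, 15), Rational(1, 57)) = Mul(-27, Rational(1, 57)) = Rational(-9, 19) ≈ -0.47368)
Function('G')(Q, a) = Add(-6, Mul(a, Pow(Q, 2))) (Function('G')(Q, a) = Add(Mul(Pow(Q, 2), a), -6) = Add(Mul(a, Pow(Q, 2)), -6) = Add(-6, Mul(a, Pow(Q, 2))))
Pow(Function('G')(W, -41), -1) = Pow(Add(-6, Mul(-41, Pow(Rational(-9, 19), 2))), -1) = Pow(Add(-6, Mul(-41, Rational(81, 361))), -1) = Pow(Add(-6, Rational(-3321, 361)), -1) = Pow(Rational(-5487, 361), -1) = Rational(-361, 5487)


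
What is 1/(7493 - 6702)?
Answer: 1/791 ≈ 0.0012642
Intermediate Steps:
1/(7493 - 6702) = 1/791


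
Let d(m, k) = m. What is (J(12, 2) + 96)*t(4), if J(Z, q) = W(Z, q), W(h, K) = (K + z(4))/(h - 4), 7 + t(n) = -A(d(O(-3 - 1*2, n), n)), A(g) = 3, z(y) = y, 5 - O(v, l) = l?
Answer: -1935/2 ≈ -967.50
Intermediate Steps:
O(v, l) = 5 - l
t(n) = -10 (t(n) = -7 - 1*3 = -7 - 3 = -10)
W(h, K) = (4 + K)/(-4 + h) (W(h, K) = (K + 4)/(h - 4) = (4 + K)/(-4 + h))
J(Z, q) = (4 + q)/(-4 + Z)
(J(12, 2) + 96)*t(4) = ((4 + 2)/(-4 + 12) + 96)*(-10) = (6/8 + 96)*(-10) = ((⅛)*6 + 96)*(-10) = (¾ + 96)*(-10) = (387/4)*(-10) = -1935/2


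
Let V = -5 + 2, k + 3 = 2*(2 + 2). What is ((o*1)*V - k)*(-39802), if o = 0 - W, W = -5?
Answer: 796040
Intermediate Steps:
k = 5 (k = -3 + 2*(2 + 2) = -3 + 2*4 = -3 + 8 = 5)
V = -3
o = 5 (o = 0 - 1*(-5) = 0 + 5 = 5)
((o*1)*V - k)*(-39802) = ((5*1)*(-3) - 1*5)*(-39802) = (5*(-3) - 5)*(-39802) = (-15 - 5)*(-39802) = -20*(-39802) = 796040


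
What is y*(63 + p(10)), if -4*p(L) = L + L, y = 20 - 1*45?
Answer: -1450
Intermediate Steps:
y = -25 (y = 20 - 45 = -25)
p(L) = -L/2 (p(L) = -(L + L)/4 = -L/2)
y*(63 + p(10)) = -25*(63 - 1/2*10) = -25*(63 - 5) = -25*58 = -1450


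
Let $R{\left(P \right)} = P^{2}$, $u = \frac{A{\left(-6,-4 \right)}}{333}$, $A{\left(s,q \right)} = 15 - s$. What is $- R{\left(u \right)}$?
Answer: $- \frac{49}{12321} \approx -0.0039769$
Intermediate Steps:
$u = \frac{7}{111}$ ($u = \frac{15 - -6}{333} = \left(15 + 6\right) \frac{1}{333} = 21 \cdot \frac{1}{333} = \frac{7}{111} \approx 0.063063$)
$- R{\left(u \right)} = - \left(\frac{7}{111}\right)^{2} = \left(-1\right) \frac{49}{12321} = - \frac{49}{12321}$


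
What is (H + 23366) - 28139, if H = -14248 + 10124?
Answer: -8897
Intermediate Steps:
H = -4124
(H + 23366) - 28139 = (-4124 + 23366) - 28139 = 19242 - 28139 = -8897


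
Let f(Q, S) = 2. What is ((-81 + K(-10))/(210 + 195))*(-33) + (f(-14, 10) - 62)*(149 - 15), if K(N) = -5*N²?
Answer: -1079009/135 ≈ -7992.7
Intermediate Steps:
((-81 + K(-10))/(210 + 195))*(-33) + (f(-14, 10) - 62)*(149 - 15) = ((-81 - 5*(-10)²)/(210 + 195))*(-33) + (2 - 62)*(149 - 15) = ((-81 - 5*100)/405)*(-33) - 60*134 = ((-81 - 500)*(1/405))*(-33) - 8040 = -581*1/405*(-33) - 8040 = -581/405*(-33) - 8040 = 6391/135 - 8040 = -1079009/135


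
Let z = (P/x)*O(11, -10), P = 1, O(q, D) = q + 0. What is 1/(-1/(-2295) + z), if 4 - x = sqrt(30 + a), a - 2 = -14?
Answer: 231744510/637511983 - 173811825*sqrt(2)/637511983 ≈ -0.022058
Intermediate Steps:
O(q, D) = q
a = -12 (a = 2 - 14 = -12)
x = 4 - 3*sqrt(2) (x = 4 - sqrt(30 - 12) = 4 - sqrt(18) = 4 - 3*sqrt(2) ≈ -0.24264)
z = 11/(4 - 3*sqrt(2)) (z = (1/(4 - 3*sqrt(2)))*11 = 11/(4 - 3*sqrt(2)) ≈ -45.335)
1/(-1/(-2295) + z) = 1/(-1/(-2295) + (-22 - 33*sqrt(2)/2)) = 1/(-1*(-1/2295) + (-22 - 33*sqrt(2)/2)) = 1/(1/2295 + (-22 - 33*sqrt(2)/2)) = 1/(-50489/2295 - 33*sqrt(2)/2)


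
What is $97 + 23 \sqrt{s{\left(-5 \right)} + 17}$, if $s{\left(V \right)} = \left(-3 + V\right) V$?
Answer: $97 + 23 \sqrt{57} \approx 270.65$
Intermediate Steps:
$s{\left(V \right)} = V \left(-3 + V\right)$
$97 + 23 \sqrt{s{\left(-5 \right)} + 17} = 97 + 23 \sqrt{- 5 \left(-3 - 5\right) + 17} = 97 + 23 \sqrt{\left(-5\right) \left(-8\right) + 17} = 97 + 23 \sqrt{40 + 17} = 97 + 23 \sqrt{57}$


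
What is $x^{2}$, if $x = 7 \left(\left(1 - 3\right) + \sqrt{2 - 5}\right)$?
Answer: $49 - 196 i \sqrt{3} \approx 49.0 - 339.48 i$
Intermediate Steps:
$x = -14 + 7 i \sqrt{3}$ ($x = 7 \left(\left(1 - 3\right) + \sqrt{-3}\right) = 7 \left(-2 + i \sqrt{3}\right) = -14 + 7 i \sqrt{3} \approx -14.0 + 12.124 i$)
$x^{2} = \left(-14 + 7 i \sqrt{3}\right)^{2}$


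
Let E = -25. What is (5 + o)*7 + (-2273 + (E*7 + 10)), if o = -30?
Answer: -2613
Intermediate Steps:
(5 + o)*7 + (-2273 + (E*7 + 10)) = (5 - 30)*7 + (-2273 + (-25*7 + 10)) = -25*7 + (-2273 + (-175 + 10)) = -175 + (-2273 - 165) = -175 - 2438 = -2613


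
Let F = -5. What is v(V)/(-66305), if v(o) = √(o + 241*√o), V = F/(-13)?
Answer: -√(65 + 3133*√65)/861965 ≈ -0.00018462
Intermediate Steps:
V = 5/13 (V = -5/(-13) = -1/13*(-5) = 5/13 ≈ 0.38462)
v(V)/(-66305) = √(5/13 + 241*√(5/13))/(-66305) = √(5/13 + 241*(√65/13))*(-1/66305) = √(5/13 + 241*√65/13)*(-1/66305) = -√(5/13 + 241*√65/13)/66305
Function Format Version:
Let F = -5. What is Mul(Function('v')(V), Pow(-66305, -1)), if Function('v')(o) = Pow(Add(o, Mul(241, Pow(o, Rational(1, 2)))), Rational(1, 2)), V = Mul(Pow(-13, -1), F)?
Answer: Mul(Rational(-1, 861965), Pow(Add(65, Mul(3133, Pow(65, Rational(1, 2)))), Rational(1, 2))) ≈ -0.00018462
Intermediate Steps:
V = Rational(5, 13) (V = Mul(Pow(-13, -1), -5) = Mul(Rational(-1, 13), -5) = Rational(5, 13) ≈ 0.38462)
Mul(Function('v')(V), Pow(-66305, -1)) = Mul(Pow(Add(Rational(5, 13), Mul(241, Pow(Rational(5, 13), Rational(1, 2)))), Rational(1, 2)), Pow(-66305, -1)) = Mul(Pow(Add(Rational(5, 13), Mul(241, Mul(Rational(1, 13), Pow(65, Rational(1, 2))))), Rational(1, 2)), Rational(-1, 66305)) = Mul(Pow(Add(Rational(5, 13), Mul(Rational(241, 13), Pow(65, Rational(1, 2)))), Rational(1, 2)), Rational(-1, 66305)) = Mul(Rational(-1, 66305), Pow(Add(Rational(5, 13), Mul(Rational(241, 13), Pow(65, Rational(1, 2)))), Rational(1, 2)))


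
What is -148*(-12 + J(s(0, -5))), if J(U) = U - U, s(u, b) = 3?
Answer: 1776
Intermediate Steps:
J(U) = 0
-148*(-12 + J(s(0, -5))) = -148*(-12 + 0) = -148*(-12) = 1776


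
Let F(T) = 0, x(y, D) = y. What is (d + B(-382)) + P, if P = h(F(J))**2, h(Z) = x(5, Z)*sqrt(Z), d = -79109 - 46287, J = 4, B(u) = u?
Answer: -125778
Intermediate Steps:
d = -125396
h(Z) = 5*sqrt(Z)
P = 0 (P = (5*sqrt(0))**2 = (5*0)**2 = 0**2 = 0)
(d + B(-382)) + P = (-125396 - 382) + 0 = -125778 + 0 = -125778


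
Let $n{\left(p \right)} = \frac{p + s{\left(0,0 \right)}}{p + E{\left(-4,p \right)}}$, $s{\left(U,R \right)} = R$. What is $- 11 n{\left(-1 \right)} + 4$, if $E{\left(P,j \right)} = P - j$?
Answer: $\frac{5}{4} \approx 1.25$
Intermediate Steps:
$n{\left(p \right)} = - \frac{p}{4}$ ($n{\left(p \right)} = \frac{p + 0}{p - \left(4 + p\right)} = \frac{p}{-4} = p \left(- \frac{1}{4}\right) = - \frac{p}{4}$)
$- 11 n{\left(-1 \right)} + 4 = - 11 \left(\left(- \frac{1}{4}\right) \left(-1\right)\right) + 4 = \left(-11\right) \frac{1}{4} + 4 = - \frac{11}{4} + 4 = \frac{5}{4}$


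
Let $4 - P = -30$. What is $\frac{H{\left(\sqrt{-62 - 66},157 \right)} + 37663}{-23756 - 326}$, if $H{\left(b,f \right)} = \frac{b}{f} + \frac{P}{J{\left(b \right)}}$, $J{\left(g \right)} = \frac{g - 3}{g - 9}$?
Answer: $\frac{- 47347408 \sqrt{2} - 17787443 i}{3780874 \left(3 i + 8 \sqrt{2}\right)} \approx -1.5655 - 0.00070255 i$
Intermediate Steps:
$P = 34$ ($P = 4 - -30 = 4 + 30 = 34$)
$J{\left(g \right)} = \frac{-3 + g}{-9 + g}$
$H{\left(b,f \right)} = \frac{b}{f} + \frac{34 \left(-9 + b\right)}{-3 + b}$ ($H{\left(b,f \right)} = \frac{b}{f} + \frac{34}{\frac{1}{-9 + b} \left(-3 + b\right)} = \frac{b}{f} + 34 \frac{-9 + b}{-3 + b} = \frac{b}{f} + \frac{34 \left(-9 + b\right)}{-3 + b}$)
$\frac{H{\left(\sqrt{-62 - 66},157 \right)} + 37663}{-23756 - 326} = \frac{\frac{\sqrt{-62 - 66} \left(-3 + \sqrt{-62 - 66}\right) + 34 \cdot 157 \left(-9 + \sqrt{-62 - 66}\right)}{157 \left(-3 + \sqrt{-62 - 66}\right)} + 37663}{-23756 - 326} = \frac{\frac{\sqrt{-128} \left(-3 + \sqrt{-128}\right) + 34 \cdot 157 \left(-9 + \sqrt{-128}\right)}{157 \left(-3 + \sqrt{-128}\right)} + 37663}{-24082} = \left(\frac{8 i \sqrt{2} \left(-3 + 8 i \sqrt{2}\right) + 34 \cdot 157 \left(-9 + 8 i \sqrt{2}\right)}{157 \left(-3 + 8 i \sqrt{2}\right)} + 37663\right) \left(- \frac{1}{24082}\right) = \left(\frac{8 i \sqrt{2} \left(-3 + 8 i \sqrt{2}\right) - \left(48042 - 42704 i \sqrt{2}\right)}{157 \left(-3 + 8 i \sqrt{2}\right)} + 37663\right) \left(- \frac{1}{24082}\right) = \left(\frac{-48042 + 42704 i \sqrt{2} + 8 i \sqrt{2} \left(-3 + 8 i \sqrt{2}\right)}{157 \left(-3 + 8 i \sqrt{2}\right)} + 37663\right) \left(- \frac{1}{24082}\right) = \left(37663 + \frac{-48042 + 42704 i \sqrt{2} + 8 i \sqrt{2} \left(-3 + 8 i \sqrt{2}\right)}{157 \left(-3 + 8 i \sqrt{2}\right)}\right) \left(- \frac{1}{24082}\right) = - \frac{37663}{24082} - \frac{-48042 + 42704 i \sqrt{2} + 8 i \sqrt{2} \left(-3 + 8 i \sqrt{2}\right)}{3780874 \left(-3 + 8 i \sqrt{2}\right)}$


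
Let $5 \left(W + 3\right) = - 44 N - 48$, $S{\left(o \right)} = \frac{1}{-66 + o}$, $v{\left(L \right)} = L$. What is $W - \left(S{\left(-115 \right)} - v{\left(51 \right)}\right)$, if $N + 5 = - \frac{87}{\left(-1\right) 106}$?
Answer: $\frac{3606147}{47965} \approx 75.183$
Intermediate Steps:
$N = - \frac{443}{106}$ ($N = -5 - \frac{87}{\left(-1\right) 106} = -5 - \frac{87}{-106} = -5 - - \frac{87}{106} = -5 + \frac{87}{106} = - \frac{443}{106} \approx -4.1792$)
$W = \frac{6407}{265}$ ($W = -3 + \frac{\left(-44\right) \left(- \frac{443}{106}\right) - 48}{5} = -3 + \frac{\frac{9746}{53} - 48}{5} = -3 + \frac{1}{5} \cdot \frac{7202}{53} = -3 + \frac{7202}{265} = \frac{6407}{265} \approx 24.177$)
$W - \left(S{\left(-115 \right)} - v{\left(51 \right)}\right) = \frac{6407}{265} - \left(\frac{1}{-66 - 115} - 51\right) = \frac{6407}{265} - \left(\frac{1}{-181} - 51\right) = \frac{6407}{265} - \left(- \frac{1}{181} - 51\right) = \frac{6407}{265} - - \frac{9232}{181} = \frac{6407}{265} + \frac{9232}{181} = \frac{3606147}{47965}$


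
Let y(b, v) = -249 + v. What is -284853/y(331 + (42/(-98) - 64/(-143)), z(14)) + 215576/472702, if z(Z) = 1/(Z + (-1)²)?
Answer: 1010281851437/882534634 ≈ 1144.8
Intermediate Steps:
z(Z) = 1/(1 + Z) (z(Z) = 1/(Z + 1) = 1/(1 + Z))
-284853/y(331 + (42/(-98) - 64/(-143)), z(14)) + 215576/472702 = -284853/(-249 + 1/(1 + 14)) + 215576/472702 = -284853/(-249 + 1/15) + 215576*(1/472702) = -284853/(-249 + 1/15) + 107788/236351 = -284853/(-3734/15) + 107788/236351 = -284853*(-15/3734) + 107788/236351 = 4272795/3734 + 107788/236351 = 1010281851437/882534634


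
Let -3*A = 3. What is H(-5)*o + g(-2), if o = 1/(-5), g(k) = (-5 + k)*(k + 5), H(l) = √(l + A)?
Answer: -21 - I*√6/5 ≈ -21.0 - 0.4899*I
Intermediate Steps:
A = -1 (A = -⅓*3 = -1)
H(l) = √(-1 + l) (H(l) = √(l - 1) = √(-1 + l))
g(k) = (-5 + k)*(5 + k)
o = -⅕ ≈ -0.20000
H(-5)*o + g(-2) = √(-1 - 5)*(-⅕) + (-25 + (-2)²) = √(-6)*(-⅕) + (-25 + 4) = (I*√6)*(-⅕) - 21 = -I*√6/5 - 21 = -21 - I*√6/5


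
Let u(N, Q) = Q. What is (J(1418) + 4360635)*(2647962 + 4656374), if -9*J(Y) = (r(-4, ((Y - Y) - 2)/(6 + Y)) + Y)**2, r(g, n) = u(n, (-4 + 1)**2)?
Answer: 271789857697696/9 ≈ 3.0199e+13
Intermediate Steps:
r(g, n) = 9 (r(g, n) = (-4 + 1)**2 = (-3)**2 = 9)
J(Y) = -(9 + Y)**2/9
(J(1418) + 4360635)*(2647962 + 4656374) = (-(9 + 1418)**2/9 + 4360635)*(2647962 + 4656374) = (-1/9*1427**2 + 4360635)*7304336 = (-1/9*2036329 + 4360635)*7304336 = (-2036329/9 + 4360635)*7304336 = (37209386/9)*7304336 = 271789857697696/9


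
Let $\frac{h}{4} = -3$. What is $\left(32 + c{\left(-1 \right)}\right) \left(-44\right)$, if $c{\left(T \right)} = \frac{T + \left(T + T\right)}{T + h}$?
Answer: $- \frac{18436}{13} \approx -1418.2$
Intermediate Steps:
$h = -12$ ($h = 4 \left(-3\right) = -12$)
$c{\left(T \right)} = \frac{3 T}{-12 + T}$ ($c{\left(T \right)} = \frac{T + \left(T + T\right)}{T - 12} = \frac{T + 2 T}{-12 + T} = \frac{3 T}{-12 + T}$)
$\left(32 + c{\left(-1 \right)}\right) \left(-44\right) = \left(32 + 3 \left(-1\right) \frac{1}{-12 - 1}\right) \left(-44\right) = \left(32 + 3 \left(-1\right) \frac{1}{-13}\right) \left(-44\right) = \left(32 + 3 \left(-1\right) \left(- \frac{1}{13}\right)\right) \left(-44\right) = \left(32 + \frac{3}{13}\right) \left(-44\right) = \frac{419}{13} \left(-44\right) = - \frac{18436}{13}$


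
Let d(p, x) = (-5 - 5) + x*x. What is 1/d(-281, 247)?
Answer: 1/60999 ≈ 1.6394e-5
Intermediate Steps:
d(p, x) = -10 + x²
1/d(-281, 247) = 1/(-10 + 247²) = 1/(-10 + 61009) = 1/60999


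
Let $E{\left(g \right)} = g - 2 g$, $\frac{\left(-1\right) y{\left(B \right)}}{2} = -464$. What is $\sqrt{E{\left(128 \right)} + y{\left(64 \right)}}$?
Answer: $20 \sqrt{2} \approx 28.284$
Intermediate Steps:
$y{\left(B \right)} = 928$ ($y{\left(B \right)} = \left(-2\right) \left(-464\right) = 928$)
$E{\left(g \right)} = - g$
$\sqrt{E{\left(128 \right)} + y{\left(64 \right)}} = \sqrt{\left(-1\right) 128 + 928} = \sqrt{-128 + 928} = \sqrt{800} = 20 \sqrt{2}$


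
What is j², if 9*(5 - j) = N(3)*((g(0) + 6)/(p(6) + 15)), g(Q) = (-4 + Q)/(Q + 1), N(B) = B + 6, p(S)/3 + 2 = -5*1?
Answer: 256/9 ≈ 28.444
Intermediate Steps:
p(S) = -21 (p(S) = -6 + 3*(-5*1) = -6 + 3*(-5) = -6 - 15 = -21)
N(B) = 6 + B
g(Q) = (-4 + Q)/(1 + Q)
j = 16/3 (j = 5 - (6 + 3)*((-4 + 0)/(1 + 0) + 6)/(-21 + 15)/9 = 5 - (-4/1 + 6)/(-6) = 5 - (1*(-4) + 6)*(-1)/6 = 5 - (-4 + 6)*(-1)/6 = 5 - 2*(-1)/6 = 5 - (-1)/3 = 5 - ⅑*(-3) = 5 + ⅓ = 16/3 ≈ 5.3333)
j² = (16/3)² = 256/9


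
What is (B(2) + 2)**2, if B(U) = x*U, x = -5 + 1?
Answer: 36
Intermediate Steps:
x = -4
B(U) = -4*U
(B(2) + 2)**2 = (-4*2 + 2)**2 = (-8 + 2)**2 = (-6)**2 = 36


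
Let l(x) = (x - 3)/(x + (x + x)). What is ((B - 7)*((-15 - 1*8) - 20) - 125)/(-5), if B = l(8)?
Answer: -4009/120 ≈ -33.408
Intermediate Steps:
l(x) = (-3 + x)/(3*x) (l(x) = (-3 + x)/(x + 2*x) = (-3 + x)/((3*x)) = (-3 + x)*(1/(3*x)) = (-3 + x)/(3*x))
B = 5/24 (B = (⅓)*(-3 + 8)/8 = (⅓)*(⅛)*5 = 5/24 ≈ 0.20833)
((B - 7)*((-15 - 1*8) - 20) - 125)/(-5) = ((5/24 - 7)*((-15 - 1*8) - 20) - 125)/(-5) = (-163*((-15 - 8) - 20)/24 - 125)*(-⅕) = (-163*(-23 - 20)/24 - 125)*(-⅕) = (-163/24*(-43) - 125)*(-⅕) = (7009/24 - 125)*(-⅕) = (4009/24)*(-⅕) = -4009/120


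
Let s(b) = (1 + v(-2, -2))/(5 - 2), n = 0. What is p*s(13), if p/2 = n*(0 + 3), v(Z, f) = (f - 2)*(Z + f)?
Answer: 0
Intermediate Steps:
v(Z, f) = (-2 + f)*(Z + f)
s(b) = 17/3 (s(b) = (1 + ((-2)² - 2*(-2) - 2*(-2) - 2*(-2)))/(5 - 2) = (1 + (4 + 4 + 4 + 4))/3 = (1 + 16)*(⅓) = 17*(⅓) = 17/3)
p = 0 (p = 2*(0*(0 + 3)) = 2*(0*3) = 2*0 = 0)
p*s(13) = 0*(17/3) = 0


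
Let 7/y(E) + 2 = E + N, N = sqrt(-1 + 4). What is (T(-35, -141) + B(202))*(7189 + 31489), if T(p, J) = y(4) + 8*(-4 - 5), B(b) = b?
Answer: 5569632 - 270746*sqrt(3) ≈ 5.1007e+6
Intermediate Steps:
N = sqrt(3) ≈ 1.7320
y(E) = 7/(-2 + E + sqrt(3)) (y(E) = 7/(-2 + (E + sqrt(3))) = 7/(-2 + E + sqrt(3)))
T(p, J) = -72 + 7/(2 + sqrt(3)) (T(p, J) = 7/(-2 + 4 + sqrt(3)) + 8*(-4 - 5) = 7/(2 + sqrt(3)) + 8*(-9) = 7/(2 + sqrt(3)) - 72 = -72 + 7/(2 + sqrt(3)))
(T(-35, -141) + B(202))*(7189 + 31489) = ((-58 - 7*sqrt(3)) + 202)*(7189 + 31489) = (144 - 7*sqrt(3))*38678 = 5569632 - 270746*sqrt(3)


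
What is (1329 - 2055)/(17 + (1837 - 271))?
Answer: -726/1583 ≈ -0.45862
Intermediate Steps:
(1329 - 2055)/(17 + (1837 - 271)) = -726/(17 + 1566) = -726/1583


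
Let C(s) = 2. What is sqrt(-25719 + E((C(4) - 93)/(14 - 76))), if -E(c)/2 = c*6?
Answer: I*sqrt(24732885)/31 ≈ 160.43*I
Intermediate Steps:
E(c) = -12*c (E(c) = -2*c*6 = -12*c)
sqrt(-25719 + E((C(4) - 93)/(14 - 76))) = sqrt(-25719 - 12*(2 - 93)/(14 - 76)) = sqrt(-25719 - (-1092)/(-62)) = sqrt(-25719 - (-1092)*(-1)/62) = sqrt(-25719 - 12*91/62) = sqrt(-25719 - 546/31) = sqrt(-797835/31) = I*sqrt(24732885)/31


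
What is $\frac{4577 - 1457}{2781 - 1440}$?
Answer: $\frac{1040}{447} \approx 2.3266$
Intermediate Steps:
$\frac{4577 - 1457}{2781 - 1440} = \frac{3120}{1341} = 3120 \cdot \frac{1}{1341} = \frac{1040}{447}$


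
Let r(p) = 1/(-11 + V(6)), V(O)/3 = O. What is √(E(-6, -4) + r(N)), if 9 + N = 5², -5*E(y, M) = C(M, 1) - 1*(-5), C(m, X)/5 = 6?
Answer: 4*I*√21/7 ≈ 2.6186*I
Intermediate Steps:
C(m, X) = 30 (C(m, X) = 5*6 = 30)
V(O) = 3*O
E(y, M) = -7 (E(y, M) = -(30 - 1*(-5))/5 = -(30 + 5)/5 = -⅕*35 = -7)
N = 16 (N = -9 + 5² = -9 + 25 = 16)
r(p) = ⅐ (r(p) = 1/(-11 + 3*6) = 1/(-11 + 18) = 1/7 = ⅐)
√(E(-6, -4) + r(N)) = √(-7 + ⅐) = √(-48/7) = 4*I*√21/7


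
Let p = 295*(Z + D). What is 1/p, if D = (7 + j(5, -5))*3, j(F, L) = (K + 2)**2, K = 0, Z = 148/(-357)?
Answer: 357/3431735 ≈ 0.00010403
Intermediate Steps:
Z = -148/357 (Z = 148*(-1/357) = -148/357 ≈ -0.41457)
j(F, L) = 4 (j(F, L) = (0 + 2)**2 = 2**2 = 4)
D = 33 (D = (7 + 4)*3 = 11*3 = 33)
p = 3431735/357 (p = 295*(-148/357 + 33) = 295*(11633/357) = 3431735/357 ≈ 9612.7)
1/p = 1/(3431735/357) = 357/3431735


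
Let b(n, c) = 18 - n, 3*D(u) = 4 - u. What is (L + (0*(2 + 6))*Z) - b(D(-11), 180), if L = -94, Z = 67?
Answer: -107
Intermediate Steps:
D(u) = 4/3 - u/3 (D(u) = (4 - u)/3 = 4/3 - u/3)
(L + (0*(2 + 6))*Z) - b(D(-11), 180) = (-94 + (0*(2 + 6))*67) - (18 - (4/3 - ⅓*(-11))) = (-94 + (0*8)*67) - (18 - (4/3 + 11/3)) = (-94 + 0*67) - (18 - 1*5) = (-94 + 0) - (18 - 5) = -94 - 1*13 = -94 - 13 = -107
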